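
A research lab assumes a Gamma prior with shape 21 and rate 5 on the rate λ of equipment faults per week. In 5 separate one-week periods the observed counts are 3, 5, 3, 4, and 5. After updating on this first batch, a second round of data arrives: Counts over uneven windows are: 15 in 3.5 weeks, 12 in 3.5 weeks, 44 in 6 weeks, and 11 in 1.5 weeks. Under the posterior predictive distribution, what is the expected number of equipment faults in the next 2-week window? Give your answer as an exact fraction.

492/49

Total count: 3 + 5 + 3 + 4 + 5 = 20.
Total exposure: 5 weeks.
After the first batch: Gamma(21 + 20, 5 + 5) = Gamma(41, 10).
Total count: 15 + 12 + 44 + 11 = 82.
Total exposure: 3.5 + 3.5 + 6 + 1.5 = 14.5 weeks.
After the second batch: Gamma(41 + 82, 10 + 14.5) = Gamma(123, 49/2).
Predictive mean over a 2-week window = T·E[λ|data] = 2·123/(49/2) = 492/49.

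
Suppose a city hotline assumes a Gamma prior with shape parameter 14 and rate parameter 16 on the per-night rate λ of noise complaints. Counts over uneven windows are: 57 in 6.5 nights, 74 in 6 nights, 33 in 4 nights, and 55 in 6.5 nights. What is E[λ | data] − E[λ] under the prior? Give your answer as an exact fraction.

1591/312

Total count: 57 + 74 + 33 + 55 = 219.
Total exposure: 6.5 + 6 + 4 + 6.5 = 23 nights.
Gamma(α, β) with Poisson data over total exposure Σt gives posterior Gamma(α+Σx, β+Σt) = Gamma(233, 39).
Posterior mean = 233/39 = 233/39; prior mean = 14/16 = 7/8. Difference = 233/39 − 7/8 = 1591/312.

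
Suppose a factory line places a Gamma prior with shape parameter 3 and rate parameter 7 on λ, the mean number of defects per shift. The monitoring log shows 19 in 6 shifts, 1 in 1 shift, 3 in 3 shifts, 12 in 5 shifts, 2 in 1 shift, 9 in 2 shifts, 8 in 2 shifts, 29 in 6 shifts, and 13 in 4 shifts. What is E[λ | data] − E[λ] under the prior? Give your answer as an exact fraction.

Total count: 19 + 1 + 3 + 12 + 2 + 9 + 8 + 29 + 13 = 96.
Total exposure: 6 + 1 + 3 + 5 + 1 + 2 + 2 + 6 + 4 = 30 shifts.
By Gamma–Poisson conjugacy, the posterior is Gamma(α + Σx, β + Σt) = Gamma(3 + 96, 7 + 30) = Gamma(99, 37).
Posterior mean = 99/37 = 99/37; prior mean = 3/7 = 3/7. Difference = 99/37 − 3/7 = 582/259.

582/259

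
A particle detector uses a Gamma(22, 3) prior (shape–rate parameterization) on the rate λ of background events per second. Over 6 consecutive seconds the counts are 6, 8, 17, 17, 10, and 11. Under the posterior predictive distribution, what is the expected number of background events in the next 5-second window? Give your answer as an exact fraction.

Total count: 6 + 8 + 17 + 17 + 10 + 11 = 69.
Total exposure: 6 seconds.
Posterior: α' = 22 + 69 = 91, β' = 3 + 6 = 9.
Predictive mean over a 5-second window = T·E[λ|data] = 5·91/9 = 455/9.

455/9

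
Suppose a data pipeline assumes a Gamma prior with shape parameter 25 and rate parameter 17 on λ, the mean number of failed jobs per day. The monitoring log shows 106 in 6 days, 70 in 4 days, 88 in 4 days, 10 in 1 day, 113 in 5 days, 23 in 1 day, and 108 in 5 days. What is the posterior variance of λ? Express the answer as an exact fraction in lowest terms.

Total count: 106 + 70 + 88 + 10 + 113 + 23 + 108 = 518.
Total exposure: 6 + 4 + 4 + 1 + 5 + 1 + 5 = 26 days.
By Gamma–Poisson conjugacy, the posterior is Gamma(α + Σx, β + Σt) = Gamma(25 + 518, 17 + 26) = Gamma(543, 43).
Posterior variance = α'/β'² = 543/1849.

543/1849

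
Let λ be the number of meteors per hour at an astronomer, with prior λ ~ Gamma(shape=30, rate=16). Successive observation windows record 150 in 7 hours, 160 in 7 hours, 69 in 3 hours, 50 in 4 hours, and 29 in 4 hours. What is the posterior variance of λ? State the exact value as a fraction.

Total count: 150 + 160 + 69 + 50 + 29 = 458.
Total exposure: 7 + 7 + 3 + 4 + 4 = 25 hours.
By Gamma–Poisson conjugacy, the posterior is Gamma(α + Σx, β + Σt) = Gamma(30 + 458, 16 + 25) = Gamma(488, 41).
Posterior variance = α'/β'² = 488/1681.

488/1681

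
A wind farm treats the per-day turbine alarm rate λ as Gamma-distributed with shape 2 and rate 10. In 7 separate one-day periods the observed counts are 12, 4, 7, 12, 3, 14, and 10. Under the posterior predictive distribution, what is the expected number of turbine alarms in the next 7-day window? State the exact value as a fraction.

Total count: 12 + 4 + 7 + 12 + 3 + 14 + 10 = 62.
Total exposure: 7 days.
The Gamma prior is conjugate for the Poisson rate, so λ | data ~ Gamma(2+62, 10+7) = Gamma(64, 17).
Predictive mean over a 7-day window = T·E[λ|data] = 7·64/17 = 448/17.

448/17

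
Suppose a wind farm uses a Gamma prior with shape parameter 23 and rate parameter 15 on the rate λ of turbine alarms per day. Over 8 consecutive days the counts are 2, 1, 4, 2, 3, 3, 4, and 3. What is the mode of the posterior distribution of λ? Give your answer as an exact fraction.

44/23

Total count: 2 + 1 + 4 + 2 + 3 + 3 + 4 + 3 = 22.
Total exposure: 8 days.
Gamma(α, β) with Poisson data over total exposure Σt gives posterior Gamma(α+Σx, β+Σt) = Gamma(45, 23).
Posterior mode = (α'−1)/β' = 44/23.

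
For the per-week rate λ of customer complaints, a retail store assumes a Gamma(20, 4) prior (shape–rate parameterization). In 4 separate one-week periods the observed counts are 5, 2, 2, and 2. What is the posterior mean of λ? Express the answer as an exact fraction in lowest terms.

31/8

Total count: 5 + 2 + 2 + 2 = 11.
Total exposure: 4 weeks.
Posterior: α' = 20 + 11 = 31, β' = 4 + 4 = 8.
Posterior mean = α'/β' = 31/8.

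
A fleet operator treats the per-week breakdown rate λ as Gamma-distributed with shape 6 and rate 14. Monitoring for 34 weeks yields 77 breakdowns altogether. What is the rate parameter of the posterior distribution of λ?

Total count 77 over total exposure 34 weeks.
The Gamma prior is conjugate for the Poisson rate, so λ | data ~ Gamma(6+77, 14+34) = Gamma(83, 48).

48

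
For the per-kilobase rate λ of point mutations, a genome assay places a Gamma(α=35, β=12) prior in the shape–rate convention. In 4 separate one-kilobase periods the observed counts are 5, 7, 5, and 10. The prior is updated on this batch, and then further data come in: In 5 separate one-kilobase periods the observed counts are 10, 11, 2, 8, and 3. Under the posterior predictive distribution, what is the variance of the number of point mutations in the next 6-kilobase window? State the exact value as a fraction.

1728/49

Total count: 5 + 7 + 5 + 10 = 27.
Total exposure: 4 kilobases.
After the first batch: Gamma(35 + 27, 12 + 4) = Gamma(62, 16).
Total count: 10 + 11 + 2 + 8 + 3 = 34.
Total exposure: 5 kilobases.
After the second batch: Gamma(62 + 34, 16 + 5) = Gamma(96, 21).
The posterior predictive for a window of length T is Negative Binomial with variance T·α'·(β'+T)/β'² = 6·96·27/441 = 1728/49.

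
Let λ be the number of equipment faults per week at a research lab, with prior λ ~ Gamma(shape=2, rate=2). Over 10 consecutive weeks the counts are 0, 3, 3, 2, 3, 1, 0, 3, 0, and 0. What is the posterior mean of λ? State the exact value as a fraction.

17/12

Total count: 0 + 3 + 3 + 2 + 3 + 1 + 0 + 3 + 0 + 0 = 15.
Total exposure: 10 weeks.
Conjugate update: add total count to the shape and total exposure to the rate, giving Gamma(17, 12).
Posterior mean = α'/β' = 17/12.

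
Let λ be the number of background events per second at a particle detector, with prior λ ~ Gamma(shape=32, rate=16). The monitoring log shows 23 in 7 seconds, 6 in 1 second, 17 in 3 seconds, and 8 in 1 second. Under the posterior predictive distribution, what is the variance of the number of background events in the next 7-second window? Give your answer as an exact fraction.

Total count: 23 + 6 + 17 + 8 = 54.
Total exposure: 7 + 1 + 3 + 1 = 12 seconds.
The Gamma prior is conjugate for the Poisson rate, so λ | data ~ Gamma(32+54, 16+12) = Gamma(86, 28).
The posterior predictive for a window of length T is Negative Binomial with variance T·α'·(β'+T)/β'² = 7·86·35/784 = 215/8.

215/8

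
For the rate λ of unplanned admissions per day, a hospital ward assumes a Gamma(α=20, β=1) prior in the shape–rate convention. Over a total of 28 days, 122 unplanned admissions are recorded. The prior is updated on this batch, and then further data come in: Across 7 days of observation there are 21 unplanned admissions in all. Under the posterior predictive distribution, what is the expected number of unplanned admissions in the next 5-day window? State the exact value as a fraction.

Total count 122 over total exposure 28 days.
After the first batch: Gamma(20 + 122, 1 + 28) = Gamma(142, 29).
Total count 21 over total exposure 7 days.
After the second batch: Gamma(142 + 21, 29 + 7) = Gamma(163, 36).
Predictive mean over a 5-day window = T·E[λ|data] = 5·163/36 = 815/36.

815/36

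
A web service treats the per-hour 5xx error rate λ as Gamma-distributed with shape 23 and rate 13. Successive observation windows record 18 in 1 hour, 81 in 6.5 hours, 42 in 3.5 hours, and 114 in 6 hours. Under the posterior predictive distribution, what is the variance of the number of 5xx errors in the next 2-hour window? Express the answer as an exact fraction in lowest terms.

4448/225

Total count: 18 + 81 + 42 + 114 = 255.
Total exposure: 1 + 6.5 + 3.5 + 6 = 17 hours.
The Gamma prior is conjugate for the Poisson rate, so λ | data ~ Gamma(23+255, 13+17) = Gamma(278, 30).
The posterior predictive for a window of length T is Negative Binomial with variance T·α'·(β'+T)/β'² = 2·278·32/900 = 4448/225.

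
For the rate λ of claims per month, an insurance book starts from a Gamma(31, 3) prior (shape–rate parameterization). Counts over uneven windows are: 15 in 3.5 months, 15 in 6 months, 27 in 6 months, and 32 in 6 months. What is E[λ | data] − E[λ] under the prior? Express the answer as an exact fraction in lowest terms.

-799/147

Total count: 15 + 15 + 27 + 32 = 89.
Total exposure: 3.5 + 6 + 6 + 6 = 21.5 months.
By Gamma–Poisson conjugacy, the posterior is Gamma(α + Σx, β + Σt) = Gamma(31 + 89, 3 + 21.5) = Gamma(120, 49/2).
Posterior mean = 120/(49/2) = 240/49; prior mean = 31/3 = 31/3. Difference = 240/49 − 31/3 = -799/147.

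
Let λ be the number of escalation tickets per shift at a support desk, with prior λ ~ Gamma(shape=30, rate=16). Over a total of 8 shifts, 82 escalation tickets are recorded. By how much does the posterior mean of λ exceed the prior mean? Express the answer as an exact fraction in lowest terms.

Total count 82 over total exposure 8 shifts.
Conjugate update: add total count to the shape and total exposure to the rate, giving Gamma(112, 24).
Posterior mean = 112/24 = 14/3; prior mean = 30/16 = 15/8. Difference = 14/3 − 15/8 = 67/24.

67/24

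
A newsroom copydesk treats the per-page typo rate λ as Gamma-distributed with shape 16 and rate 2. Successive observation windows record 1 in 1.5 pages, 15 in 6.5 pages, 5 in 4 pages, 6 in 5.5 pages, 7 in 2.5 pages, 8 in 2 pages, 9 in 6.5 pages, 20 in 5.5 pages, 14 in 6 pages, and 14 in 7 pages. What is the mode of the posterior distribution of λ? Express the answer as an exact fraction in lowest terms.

114/49

Total count: 1 + 15 + 5 + 6 + 7 + 8 + 9 + 20 + 14 + 14 = 99.
Total exposure: 1.5 + 6.5 + 4 + 5.5 + 2.5 + 2 + 6.5 + 5.5 + 6 + 7 = 47 pages.
The Gamma prior is conjugate for the Poisson rate, so λ | data ~ Gamma(16+99, 2+47) = Gamma(115, 49).
Posterior mode = (α'−1)/β' = 114/49.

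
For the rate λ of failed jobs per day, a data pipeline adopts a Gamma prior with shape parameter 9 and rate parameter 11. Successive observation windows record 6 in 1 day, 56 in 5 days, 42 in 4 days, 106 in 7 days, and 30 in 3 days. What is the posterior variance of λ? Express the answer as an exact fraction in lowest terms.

249/961

Total count: 6 + 56 + 42 + 106 + 30 = 240.
Total exposure: 1 + 5 + 4 + 7 + 3 = 20 days.
Gamma(α, β) with Poisson data over total exposure Σt gives posterior Gamma(α+Σx, β+Σt) = Gamma(249, 31).
Posterior variance = α'/β'² = 249/961.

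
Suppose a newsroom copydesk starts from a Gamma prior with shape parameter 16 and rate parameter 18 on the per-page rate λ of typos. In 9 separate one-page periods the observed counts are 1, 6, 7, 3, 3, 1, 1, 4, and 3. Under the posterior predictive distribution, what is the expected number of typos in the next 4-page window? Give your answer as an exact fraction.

20/3

Total count: 1 + 6 + 7 + 3 + 3 + 1 + 1 + 4 + 3 = 29.
Total exposure: 9 pages.
Conjugate update: add total count to the shape and total exposure to the rate, giving Gamma(45, 27).
Predictive mean over a 4-page window = T·E[λ|data] = 4·45/27 = 20/3.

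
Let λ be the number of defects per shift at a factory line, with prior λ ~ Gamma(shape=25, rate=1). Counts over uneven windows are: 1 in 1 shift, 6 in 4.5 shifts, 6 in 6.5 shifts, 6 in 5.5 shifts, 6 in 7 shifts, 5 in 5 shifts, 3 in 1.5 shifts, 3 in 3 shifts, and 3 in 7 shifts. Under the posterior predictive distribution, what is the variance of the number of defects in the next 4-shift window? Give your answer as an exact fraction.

2944/441

Total count: 1 + 6 + 6 + 6 + 6 + 5 + 3 + 3 + 3 = 39.
Total exposure: 1 + 4.5 + 6.5 + 5.5 + 7 + 5 + 1.5 + 3 + 7 = 41 shifts.
Posterior: α' = 25 + 39 = 64, β' = 1 + 41 = 42.
The posterior predictive for a window of length T is Negative Binomial with variance T·α'·(β'+T)/β'² = 4·64·46/1764 = 2944/441.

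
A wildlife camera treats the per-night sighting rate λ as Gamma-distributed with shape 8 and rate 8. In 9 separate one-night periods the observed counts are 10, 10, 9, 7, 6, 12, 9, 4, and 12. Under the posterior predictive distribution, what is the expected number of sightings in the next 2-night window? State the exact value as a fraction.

174/17

Total count: 10 + 10 + 9 + 7 + 6 + 12 + 9 + 4 + 12 = 79.
Total exposure: 9 nights.
Posterior: α' = 8 + 79 = 87, β' = 8 + 9 = 17.
Predictive mean over a 2-night window = T·E[λ|data] = 2·87/17 = 174/17.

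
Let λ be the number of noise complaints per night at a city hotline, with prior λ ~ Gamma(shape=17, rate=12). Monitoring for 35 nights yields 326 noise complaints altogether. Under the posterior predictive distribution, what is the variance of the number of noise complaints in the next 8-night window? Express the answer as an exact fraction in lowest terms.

150920/2209

Total count 326 over total exposure 35 nights.
Conjugate update: add total count to the shape and total exposure to the rate, giving Gamma(343, 47).
The posterior predictive for a window of length T is Negative Binomial with variance T·α'·(β'+T)/β'² = 8·343·55/2209 = 150920/2209.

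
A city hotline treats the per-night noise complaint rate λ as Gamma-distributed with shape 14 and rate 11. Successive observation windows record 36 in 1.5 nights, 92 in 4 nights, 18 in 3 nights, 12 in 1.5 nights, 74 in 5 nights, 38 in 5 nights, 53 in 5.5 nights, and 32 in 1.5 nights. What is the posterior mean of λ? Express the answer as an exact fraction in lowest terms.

Total count: 36 + 92 + 18 + 12 + 74 + 38 + 53 + 32 = 355.
Total exposure: 1.5 + 4 + 3 + 1.5 + 5 + 5 + 5.5 + 1.5 = 27 nights.
By Gamma–Poisson conjugacy, the posterior is Gamma(α + Σx, β + Σt) = Gamma(14 + 355, 11 + 27) = Gamma(369, 38).
Posterior mean = α'/β' = 369/38.

369/38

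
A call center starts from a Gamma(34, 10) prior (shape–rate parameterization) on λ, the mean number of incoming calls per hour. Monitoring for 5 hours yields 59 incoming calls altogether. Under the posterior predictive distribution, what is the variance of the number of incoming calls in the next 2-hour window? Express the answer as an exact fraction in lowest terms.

1054/75

Total count 59 over total exposure 5 hours.
By Gamma–Poisson conjugacy, the posterior is Gamma(α + Σx, β + Σt) = Gamma(34 + 59, 10 + 5) = Gamma(93, 15).
The posterior predictive for a window of length T is Negative Binomial with variance T·α'·(β'+T)/β'² = 2·93·17/225 = 1054/75.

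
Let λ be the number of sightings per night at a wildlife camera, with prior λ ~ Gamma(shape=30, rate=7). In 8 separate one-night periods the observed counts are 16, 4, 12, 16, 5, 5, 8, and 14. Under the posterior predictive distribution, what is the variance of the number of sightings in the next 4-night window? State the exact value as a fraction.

1672/45

Total count: 16 + 4 + 12 + 16 + 5 + 5 + 8 + 14 = 80.
Total exposure: 8 nights.
Gamma(α, β) with Poisson data over total exposure Σt gives posterior Gamma(α+Σx, β+Σt) = Gamma(110, 15).
The posterior predictive for a window of length T is Negative Binomial with variance T·α'·(β'+T)/β'² = 4·110·19/225 = 1672/45.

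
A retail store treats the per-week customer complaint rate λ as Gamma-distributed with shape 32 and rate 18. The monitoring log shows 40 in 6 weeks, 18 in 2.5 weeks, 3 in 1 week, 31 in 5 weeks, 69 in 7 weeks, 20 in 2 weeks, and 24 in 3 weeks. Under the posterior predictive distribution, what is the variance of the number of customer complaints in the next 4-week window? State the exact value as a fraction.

Total count: 40 + 18 + 3 + 31 + 69 + 20 + 24 = 205.
Total exposure: 6 + 2.5 + 1 + 5 + 7 + 2 + 3 = 26.5 weeks.
The Gamma prior is conjugate for the Poisson rate, so λ | data ~ Gamma(32+205, 18+26.5) = Gamma(237, 89/2).
The posterior predictive for a window of length T is Negative Binomial with variance T·α'·(β'+T)/β'² = 4·237·(97/2)/(7921/4) = 183912/7921.

183912/7921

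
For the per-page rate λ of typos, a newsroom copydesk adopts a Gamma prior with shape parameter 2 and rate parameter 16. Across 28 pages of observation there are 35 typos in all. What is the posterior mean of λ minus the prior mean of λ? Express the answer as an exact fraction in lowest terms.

63/88

Total count 35 over total exposure 28 pages.
Posterior: α' = 2 + 35 = 37, β' = 16 + 28 = 44.
Posterior mean = 37/44 = 37/44; prior mean = 2/16 = 1/8. Difference = 37/44 − 1/8 = 63/88.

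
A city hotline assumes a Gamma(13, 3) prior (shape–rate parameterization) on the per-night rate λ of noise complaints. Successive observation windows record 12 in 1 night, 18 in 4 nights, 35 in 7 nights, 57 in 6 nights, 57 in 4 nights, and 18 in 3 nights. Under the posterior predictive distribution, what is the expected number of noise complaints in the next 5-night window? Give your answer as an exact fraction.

75/2

Total count: 12 + 18 + 35 + 57 + 57 + 18 = 197.
Total exposure: 1 + 4 + 7 + 6 + 4 + 3 = 25 nights.
Gamma(α, β) with Poisson data over total exposure Σt gives posterior Gamma(α+Σx, β+Σt) = Gamma(210, 28).
Predictive mean over a 5-night window = T·E[λ|data] = 5·210/28 = 75/2.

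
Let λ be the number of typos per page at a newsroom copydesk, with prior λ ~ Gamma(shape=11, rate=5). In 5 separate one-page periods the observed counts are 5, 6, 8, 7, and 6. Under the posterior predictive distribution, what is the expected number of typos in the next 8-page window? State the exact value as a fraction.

Total count: 5 + 6 + 8 + 7 + 6 = 32.
Total exposure: 5 pages.
Gamma(α, β) with Poisson data over total exposure Σt gives posterior Gamma(α+Σx, β+Σt) = Gamma(43, 10).
Predictive mean over an 8-page window = T·E[λ|data] = 8·43/10 = 172/5.

172/5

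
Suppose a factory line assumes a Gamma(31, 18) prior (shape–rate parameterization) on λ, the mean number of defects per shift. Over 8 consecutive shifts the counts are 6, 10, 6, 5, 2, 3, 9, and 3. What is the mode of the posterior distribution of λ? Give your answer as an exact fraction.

37/13

Total count: 6 + 10 + 6 + 5 + 2 + 3 + 9 + 3 = 44.
Total exposure: 8 shifts.
Gamma(α, β) with Poisson data over total exposure Σt gives posterior Gamma(α+Σx, β+Σt) = Gamma(75, 26).
Posterior mode = (α'−1)/β' = 74/26 = 37/13.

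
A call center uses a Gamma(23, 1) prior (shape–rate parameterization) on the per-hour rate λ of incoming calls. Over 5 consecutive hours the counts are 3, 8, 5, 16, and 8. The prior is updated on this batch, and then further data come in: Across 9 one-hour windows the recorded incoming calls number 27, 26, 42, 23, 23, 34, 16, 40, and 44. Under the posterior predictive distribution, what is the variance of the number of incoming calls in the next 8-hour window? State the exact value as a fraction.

Total count: 3 + 8 + 5 + 16 + 8 = 40.
Total exposure: 5 hours.
After the first batch: Gamma(23 + 40, 1 + 5) = Gamma(63, 6).
Total count: 27 + 26 + 42 + 23 + 23 + 34 + 16 + 40 + 44 = 275.
Total exposure: 9 hours.
After the second batch: Gamma(63 + 275, 6 + 9) = Gamma(338, 15).
The posterior predictive for a window of length T is Negative Binomial with variance T·α'·(β'+T)/β'² = 8·338·23/225 = 62192/225.

62192/225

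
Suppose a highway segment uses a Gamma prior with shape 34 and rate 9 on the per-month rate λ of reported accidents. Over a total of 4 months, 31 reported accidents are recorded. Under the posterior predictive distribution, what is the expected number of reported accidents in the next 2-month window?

10

Total count 31 over total exposure 4 months.
Posterior: α' = 34 + 31 = 65, β' = 9 + 4 = 13.
Predictive mean over a 2-month window = T·E[λ|data] = 2·65/13 = 10.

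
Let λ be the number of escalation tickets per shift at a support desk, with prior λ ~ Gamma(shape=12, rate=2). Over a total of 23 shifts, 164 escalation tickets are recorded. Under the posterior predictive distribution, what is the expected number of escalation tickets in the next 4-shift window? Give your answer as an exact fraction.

Total count 164 over total exposure 23 shifts.
Posterior: α' = 12 + 164 = 176, β' = 2 + 23 = 25.
Predictive mean over a 4-shift window = T·E[λ|data] = 4·176/25 = 704/25.

704/25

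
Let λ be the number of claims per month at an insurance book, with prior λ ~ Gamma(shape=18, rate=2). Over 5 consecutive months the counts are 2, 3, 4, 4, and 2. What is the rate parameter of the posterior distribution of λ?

Total count: 2 + 3 + 4 + 4 + 2 = 15.
Total exposure: 5 months.
The Gamma prior is conjugate for the Poisson rate, so λ | data ~ Gamma(18+15, 2+5) = Gamma(33, 7).

7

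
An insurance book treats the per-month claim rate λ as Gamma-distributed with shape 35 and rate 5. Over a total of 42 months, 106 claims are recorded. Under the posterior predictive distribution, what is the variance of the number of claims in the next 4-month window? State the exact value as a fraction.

Total count 106 over total exposure 42 months.
The Gamma prior is conjugate for the Poisson rate, so λ | data ~ Gamma(35+106, 5+42) = Gamma(141, 47).
The posterior predictive for a window of length T is Negative Binomial with variance T·α'·(β'+T)/β'² = 4·141·51/2209 = 612/47.

612/47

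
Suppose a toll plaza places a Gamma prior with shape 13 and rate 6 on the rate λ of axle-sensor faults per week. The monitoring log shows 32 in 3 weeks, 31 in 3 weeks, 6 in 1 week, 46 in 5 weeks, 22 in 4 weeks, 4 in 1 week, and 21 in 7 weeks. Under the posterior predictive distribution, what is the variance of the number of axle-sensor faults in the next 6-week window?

Total count: 32 + 31 + 6 + 46 + 22 + 4 + 21 = 162.
Total exposure: 3 + 3 + 1 + 5 + 4 + 1 + 7 = 24 weeks.
Conjugate update: add total count to the shape and total exposure to the rate, giving Gamma(175, 30).
The posterior predictive for a window of length T is Negative Binomial with variance T·α'·(β'+T)/β'² = 6·175·36/900 = 42.

42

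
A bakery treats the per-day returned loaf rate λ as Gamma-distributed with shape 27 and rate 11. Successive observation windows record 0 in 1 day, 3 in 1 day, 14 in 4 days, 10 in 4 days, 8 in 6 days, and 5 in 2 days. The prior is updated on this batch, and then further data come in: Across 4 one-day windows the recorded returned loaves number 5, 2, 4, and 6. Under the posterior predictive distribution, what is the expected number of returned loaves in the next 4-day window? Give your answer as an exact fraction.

Total count: 0 + 3 + 14 + 10 + 8 + 5 = 40.
Total exposure: 1 + 1 + 4 + 4 + 6 + 2 = 18 days.
After the first batch: Gamma(27 + 40, 11 + 18) = Gamma(67, 29).
Total count: 5 + 2 + 4 + 6 = 17.
Total exposure: 4 days.
After the second batch: Gamma(67 + 17, 29 + 4) = Gamma(84, 33).
Predictive mean over a 4-day window = T·E[λ|data] = 4·84/33 = 112/11.

112/11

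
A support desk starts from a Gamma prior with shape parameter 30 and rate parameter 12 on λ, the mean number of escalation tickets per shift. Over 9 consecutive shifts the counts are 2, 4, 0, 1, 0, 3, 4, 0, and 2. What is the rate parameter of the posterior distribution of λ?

21

Total count: 2 + 4 + 0 + 1 + 0 + 3 + 4 + 0 + 2 = 16.
Total exposure: 9 shifts.
Posterior: α' = 30 + 16 = 46, β' = 12 + 9 = 21.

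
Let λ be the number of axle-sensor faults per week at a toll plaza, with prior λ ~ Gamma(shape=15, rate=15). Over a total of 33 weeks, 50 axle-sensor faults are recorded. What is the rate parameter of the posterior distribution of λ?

Total count 50 over total exposure 33 weeks.
By Gamma–Poisson conjugacy, the posterior is Gamma(α + Σx, β + Σt) = Gamma(15 + 50, 15 + 33) = Gamma(65, 48).

48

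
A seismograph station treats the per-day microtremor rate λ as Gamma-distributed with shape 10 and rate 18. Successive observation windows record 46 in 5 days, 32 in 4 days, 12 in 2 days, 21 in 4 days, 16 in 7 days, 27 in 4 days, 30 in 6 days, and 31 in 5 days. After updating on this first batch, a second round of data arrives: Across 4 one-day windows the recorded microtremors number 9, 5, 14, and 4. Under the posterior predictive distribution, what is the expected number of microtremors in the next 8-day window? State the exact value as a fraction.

Total count: 46 + 32 + 12 + 21 + 16 + 27 + 30 + 31 = 215.
Total exposure: 5 + 4 + 2 + 4 + 7 + 4 + 6 + 5 = 37 days.
After the first batch: Gamma(10 + 215, 18 + 37) = Gamma(225, 55).
Total count: 9 + 5 + 14 + 4 = 32.
Total exposure: 4 days.
After the second batch: Gamma(225 + 32, 55 + 4) = Gamma(257, 59).
Predictive mean over an 8-day window = T·E[λ|data] = 8·257/59 = 2056/59.

2056/59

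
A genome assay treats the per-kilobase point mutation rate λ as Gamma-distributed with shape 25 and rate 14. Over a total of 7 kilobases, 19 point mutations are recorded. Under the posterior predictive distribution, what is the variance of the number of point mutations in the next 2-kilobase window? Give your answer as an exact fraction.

2024/441

Total count 19 over total exposure 7 kilobases.
Conjugate update: add total count to the shape and total exposure to the rate, giving Gamma(44, 21).
The posterior predictive for a window of length T is Negative Binomial with variance T·α'·(β'+T)/β'² = 2·44·23/441 = 2024/441.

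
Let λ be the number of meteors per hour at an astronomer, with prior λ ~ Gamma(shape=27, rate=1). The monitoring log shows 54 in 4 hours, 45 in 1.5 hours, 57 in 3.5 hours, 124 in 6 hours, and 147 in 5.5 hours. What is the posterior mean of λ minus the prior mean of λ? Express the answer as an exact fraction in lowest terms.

-253/43

Total count: 54 + 45 + 57 + 124 + 147 = 427.
Total exposure: 4 + 1.5 + 3.5 + 6 + 5.5 = 20.5 hours.
Conjugate update: add total count to the shape and total exposure to the rate, giving Gamma(454, 43/2).
Posterior mean = 454/(43/2) = 908/43; prior mean = 27/1 = 27. Difference = 908/43 − 27 = -253/43.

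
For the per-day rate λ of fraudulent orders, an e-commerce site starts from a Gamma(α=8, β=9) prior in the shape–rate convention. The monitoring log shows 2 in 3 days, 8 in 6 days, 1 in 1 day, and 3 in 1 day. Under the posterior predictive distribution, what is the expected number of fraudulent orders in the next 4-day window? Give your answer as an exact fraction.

22/5

Total count: 2 + 8 + 1 + 3 = 14.
Total exposure: 3 + 6 + 1 + 1 = 11 days.
Conjugate update: add total count to the shape and total exposure to the rate, giving Gamma(22, 20).
Predictive mean over a 4-day window = T·E[λ|data] = 4·22/20 = 22/5.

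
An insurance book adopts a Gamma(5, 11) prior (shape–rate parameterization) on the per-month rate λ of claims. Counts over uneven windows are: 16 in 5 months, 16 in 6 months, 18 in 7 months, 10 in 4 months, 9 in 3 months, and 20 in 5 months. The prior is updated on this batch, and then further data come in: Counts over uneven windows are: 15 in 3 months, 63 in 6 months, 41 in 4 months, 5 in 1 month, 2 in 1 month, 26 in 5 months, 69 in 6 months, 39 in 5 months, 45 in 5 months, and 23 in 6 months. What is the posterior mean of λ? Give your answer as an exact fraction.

422/83

Total count: 16 + 16 + 18 + 10 + 9 + 20 = 89.
Total exposure: 5 + 6 + 7 + 4 + 3 + 5 = 30 months.
After the first batch: Gamma(5 + 89, 11 + 30) = Gamma(94, 41).
Total count: 15 + 63 + 41 + 5 + 2 + 26 + 69 + 39 + 45 + 23 = 328.
Total exposure: 3 + 6 + 4 + 1 + 1 + 5 + 6 + 5 + 5 + 6 = 42 months.
After the second batch: Gamma(94 + 328, 41 + 42) = Gamma(422, 83).
Posterior mean = α'/β' = 422/83.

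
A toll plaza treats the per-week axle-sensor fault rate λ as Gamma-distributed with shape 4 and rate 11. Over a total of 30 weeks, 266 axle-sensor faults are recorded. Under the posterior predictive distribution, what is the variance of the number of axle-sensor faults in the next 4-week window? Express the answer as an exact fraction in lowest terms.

48600/1681

Total count 266 over total exposure 30 weeks.
Gamma(α, β) with Poisson data over total exposure Σt gives posterior Gamma(α+Σx, β+Σt) = Gamma(270, 41).
The posterior predictive for a window of length T is Negative Binomial with variance T·α'·(β'+T)/β'² = 4·270·45/1681 = 48600/1681.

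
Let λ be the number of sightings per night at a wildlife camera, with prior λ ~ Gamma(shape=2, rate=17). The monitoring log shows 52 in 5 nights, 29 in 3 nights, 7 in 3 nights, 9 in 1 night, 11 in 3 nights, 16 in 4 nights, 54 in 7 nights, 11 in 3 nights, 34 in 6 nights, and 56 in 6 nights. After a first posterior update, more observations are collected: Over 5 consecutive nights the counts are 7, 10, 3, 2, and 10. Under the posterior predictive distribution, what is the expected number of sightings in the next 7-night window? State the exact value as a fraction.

313/9

Total count: 52 + 29 + 7 + 9 + 11 + 16 + 54 + 11 + 34 + 56 = 279.
Total exposure: 5 + 3 + 3 + 1 + 3 + 4 + 7 + 3 + 6 + 6 = 41 nights.
After the first batch: Gamma(2 + 279, 17 + 41) = Gamma(281, 58).
Total count: 7 + 10 + 3 + 2 + 10 = 32.
Total exposure: 5 nights.
After the second batch: Gamma(281 + 32, 58 + 5) = Gamma(313, 63).
Predictive mean over a 7-night window = T·E[λ|data] = 7·313/63 = 313/9.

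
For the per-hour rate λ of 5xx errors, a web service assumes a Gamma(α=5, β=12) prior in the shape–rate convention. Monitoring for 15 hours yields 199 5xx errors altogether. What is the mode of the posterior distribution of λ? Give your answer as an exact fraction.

Total count 199 over total exposure 15 hours.
Conjugate update: add total count to the shape and total exposure to the rate, giving Gamma(204, 27).
Posterior mode = (α'−1)/β' = 203/27.

203/27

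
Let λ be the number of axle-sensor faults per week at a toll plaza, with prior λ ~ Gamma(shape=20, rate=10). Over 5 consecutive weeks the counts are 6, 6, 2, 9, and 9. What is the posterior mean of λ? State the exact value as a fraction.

Total count: 6 + 6 + 2 + 9 + 9 = 32.
Total exposure: 5 weeks.
Gamma(α, β) with Poisson data over total exposure Σt gives posterior Gamma(α+Σx, β+Σt) = Gamma(52, 15).
Posterior mean = α'/β' = 52/15.

52/15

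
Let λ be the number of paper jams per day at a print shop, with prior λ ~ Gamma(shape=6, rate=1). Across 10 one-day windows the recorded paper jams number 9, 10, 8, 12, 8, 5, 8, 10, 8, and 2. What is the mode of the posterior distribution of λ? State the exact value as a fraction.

85/11

Total count: 9 + 10 + 8 + 12 + 8 + 5 + 8 + 10 + 8 + 2 = 80.
Total exposure: 10 days.
Posterior: α' = 6 + 80 = 86, β' = 1 + 10 = 11.
Posterior mode = (α'−1)/β' = 85/11.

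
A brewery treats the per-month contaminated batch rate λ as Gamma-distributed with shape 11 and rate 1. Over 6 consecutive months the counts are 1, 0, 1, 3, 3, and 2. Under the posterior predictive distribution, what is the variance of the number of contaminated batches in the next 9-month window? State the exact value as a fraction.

432/7

Total count: 1 + 0 + 1 + 3 + 3 + 2 = 10.
Total exposure: 6 months.
Posterior: α' = 11 + 10 = 21, β' = 1 + 6 = 7.
The posterior predictive for a window of length T is Negative Binomial with variance T·α'·(β'+T)/β'² = 9·21·16/49 = 432/7.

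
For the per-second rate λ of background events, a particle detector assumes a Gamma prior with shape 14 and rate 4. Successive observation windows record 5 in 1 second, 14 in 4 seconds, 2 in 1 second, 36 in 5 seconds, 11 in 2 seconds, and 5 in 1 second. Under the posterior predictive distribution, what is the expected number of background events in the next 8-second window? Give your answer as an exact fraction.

Total count: 5 + 14 + 2 + 36 + 11 + 5 = 73.
Total exposure: 1 + 4 + 1 + 5 + 2 + 1 = 14 seconds.
By Gamma–Poisson conjugacy, the posterior is Gamma(α + Σx, β + Σt) = Gamma(14 + 73, 4 + 14) = Gamma(87, 18).
Predictive mean over an 8-second window = T·E[λ|data] = 8·87/18 = 116/3.

116/3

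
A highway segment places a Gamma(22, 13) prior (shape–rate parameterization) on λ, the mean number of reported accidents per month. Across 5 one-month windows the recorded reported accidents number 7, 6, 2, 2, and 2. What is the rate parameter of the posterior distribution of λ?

18

Total count: 7 + 6 + 2 + 2 + 2 = 19.
Total exposure: 5 months.
By Gamma–Poisson conjugacy, the posterior is Gamma(α + Σx, β + Σt) = Gamma(22 + 19, 13 + 5) = Gamma(41, 18).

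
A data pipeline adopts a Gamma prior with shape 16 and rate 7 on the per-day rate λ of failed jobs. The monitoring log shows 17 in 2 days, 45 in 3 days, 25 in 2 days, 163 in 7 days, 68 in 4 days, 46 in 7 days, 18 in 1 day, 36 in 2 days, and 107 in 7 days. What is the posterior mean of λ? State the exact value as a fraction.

541/42

Total count: 17 + 45 + 25 + 163 + 68 + 46 + 18 + 36 + 107 = 525.
Total exposure: 2 + 3 + 2 + 7 + 4 + 7 + 1 + 2 + 7 = 35 days.
Gamma(α, β) with Poisson data over total exposure Σt gives posterior Gamma(α+Σx, β+Σt) = Gamma(541, 42).
Posterior mean = α'/β' = 541/42.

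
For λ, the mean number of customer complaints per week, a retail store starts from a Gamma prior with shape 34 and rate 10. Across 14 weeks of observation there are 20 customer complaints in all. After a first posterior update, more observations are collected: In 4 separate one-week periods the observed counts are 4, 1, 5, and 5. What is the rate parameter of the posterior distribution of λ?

28

Total count 20 over total exposure 14 weeks.
After the first batch: Gamma(34 + 20, 10 + 14) = Gamma(54, 24).
Total count: 4 + 1 + 5 + 5 = 15.
Total exposure: 4 weeks.
After the second batch: Gamma(54 + 15, 24 + 4) = Gamma(69, 28).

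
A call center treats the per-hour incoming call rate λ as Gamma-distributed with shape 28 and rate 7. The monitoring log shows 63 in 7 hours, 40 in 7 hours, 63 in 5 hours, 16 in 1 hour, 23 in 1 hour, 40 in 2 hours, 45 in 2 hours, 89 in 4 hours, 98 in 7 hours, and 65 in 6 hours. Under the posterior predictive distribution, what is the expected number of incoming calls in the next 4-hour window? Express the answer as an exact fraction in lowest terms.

Total count: 63 + 40 + 63 + 16 + 23 + 40 + 45 + 89 + 98 + 65 = 542.
Total exposure: 7 + 7 + 5 + 1 + 1 + 2 + 2 + 4 + 7 + 6 = 42 hours.
Conjugate update: add total count to the shape and total exposure to the rate, giving Gamma(570, 49).
Predictive mean over a 4-hour window = T·E[λ|data] = 4·570/49 = 2280/49.

2280/49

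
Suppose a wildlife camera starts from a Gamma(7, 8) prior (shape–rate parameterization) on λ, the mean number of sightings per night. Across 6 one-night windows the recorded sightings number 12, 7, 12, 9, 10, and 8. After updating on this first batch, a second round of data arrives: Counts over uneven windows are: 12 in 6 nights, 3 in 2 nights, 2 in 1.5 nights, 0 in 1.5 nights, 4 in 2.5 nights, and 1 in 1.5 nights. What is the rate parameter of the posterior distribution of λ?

29

Total count: 12 + 7 + 12 + 9 + 10 + 8 = 58.
Total exposure: 6 nights.
After the first batch: Gamma(7 + 58, 8 + 6) = Gamma(65, 14).
Total count: 12 + 3 + 2 + 0 + 4 + 1 = 22.
Total exposure: 6 + 2 + 1.5 + 1.5 + 2.5 + 1.5 = 15 nights.
After the second batch: Gamma(65 + 22, 14 + 15) = Gamma(87, 29).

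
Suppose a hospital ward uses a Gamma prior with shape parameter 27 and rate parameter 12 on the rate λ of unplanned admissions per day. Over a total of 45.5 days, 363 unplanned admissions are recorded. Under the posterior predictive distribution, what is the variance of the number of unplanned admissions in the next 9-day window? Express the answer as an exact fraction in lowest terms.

186732/2645

Total count 363 over total exposure 45.5 days.
By Gamma–Poisson conjugacy, the posterior is Gamma(α + Σx, β + Σt) = Gamma(27 + 363, 12 + 45.5) = Gamma(390, 115/2).
The posterior predictive for a window of length T is Negative Binomial with variance T·α'·(β'+T)/β'² = 9·390·(133/2)/(13225/4) = 186732/2645.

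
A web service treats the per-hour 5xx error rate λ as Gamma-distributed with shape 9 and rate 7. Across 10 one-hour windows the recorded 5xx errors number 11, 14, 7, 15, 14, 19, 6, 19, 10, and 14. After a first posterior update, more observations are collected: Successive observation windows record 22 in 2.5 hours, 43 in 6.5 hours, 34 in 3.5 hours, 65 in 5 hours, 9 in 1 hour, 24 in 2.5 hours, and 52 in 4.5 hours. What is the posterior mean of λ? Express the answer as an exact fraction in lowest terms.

Total count: 11 + 14 + 7 + 15 + 14 + 19 + 6 + 19 + 10 + 14 = 129.
Total exposure: 10 hours.
After the first batch: Gamma(9 + 129, 7 + 10) = Gamma(138, 17).
Total count: 22 + 43 + 34 + 65 + 9 + 24 + 52 = 249.
Total exposure: 2.5 + 6.5 + 3.5 + 5 + 1 + 2.5 + 4.5 = 25.5 hours.
After the second batch: Gamma(138 + 249, 17 + 25.5) = Gamma(387, 85/2).
Posterior mean = α'/β' = 387/(85/2) = 774/85.

774/85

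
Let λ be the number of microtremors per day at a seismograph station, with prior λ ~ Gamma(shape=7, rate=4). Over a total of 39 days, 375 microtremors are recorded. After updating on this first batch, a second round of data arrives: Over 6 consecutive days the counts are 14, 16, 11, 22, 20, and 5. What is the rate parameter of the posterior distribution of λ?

Total count 375 over total exposure 39 days.
After the first batch: Gamma(7 + 375, 4 + 39) = Gamma(382, 43).
Total count: 14 + 16 + 11 + 22 + 20 + 5 = 88.
Total exposure: 6 days.
After the second batch: Gamma(382 + 88, 43 + 6) = Gamma(470, 49).

49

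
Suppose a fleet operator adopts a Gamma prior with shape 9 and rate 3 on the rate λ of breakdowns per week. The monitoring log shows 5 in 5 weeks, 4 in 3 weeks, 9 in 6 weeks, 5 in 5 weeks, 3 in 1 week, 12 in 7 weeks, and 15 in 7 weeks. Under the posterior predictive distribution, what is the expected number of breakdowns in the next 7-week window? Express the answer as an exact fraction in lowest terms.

Total count: 5 + 4 + 9 + 5 + 3 + 12 + 15 = 53.
Total exposure: 5 + 3 + 6 + 5 + 1 + 7 + 7 = 34 weeks.
Gamma(α, β) with Poisson data over total exposure Σt gives posterior Gamma(α+Σx, β+Σt) = Gamma(62, 37).
Predictive mean over a 7-week window = T·E[λ|data] = 7·62/37 = 434/37.

434/37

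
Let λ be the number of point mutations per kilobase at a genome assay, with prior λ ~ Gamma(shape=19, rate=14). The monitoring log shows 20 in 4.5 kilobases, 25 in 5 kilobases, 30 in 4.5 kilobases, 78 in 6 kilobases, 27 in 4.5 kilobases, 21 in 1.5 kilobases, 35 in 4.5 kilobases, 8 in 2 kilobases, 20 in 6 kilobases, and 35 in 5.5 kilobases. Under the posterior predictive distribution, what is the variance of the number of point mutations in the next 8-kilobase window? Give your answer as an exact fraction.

41976/841

Total count: 20 + 25 + 30 + 78 + 27 + 21 + 35 + 8 + 20 + 35 = 299.
Total exposure: 4.5 + 5 + 4.5 + 6 + 4.5 + 1.5 + 4.5 + 2 + 6 + 5.5 = 44 kilobases.
Conjugate update: add total count to the shape and total exposure to the rate, giving Gamma(318, 58).
The posterior predictive for a window of length T is Negative Binomial with variance T·α'·(β'+T)/β'² = 8·318·66/3364 = 41976/841.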